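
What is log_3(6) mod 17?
15

Baby-step giant-step with step n = ⌈√17⌉ = 5.
Baby steps 3^j mod 17 (j:value) for j=0..4: 0:1, 1:3, 2:9, 3:10, 4:13.
Giant-step multiplier: 3^(-5) ≡ 3^(16-5) = 3^11 ≡ 7 (mod 17).
Giant steps γ_i = 6·7^i mod 17: γ_0=6, γ_1=8, γ_2=5, γ_3=1 (in table at j=0).
x = i·n + j = 3·5 + 0 = 15.
Check: 3^15 ≡ 6 (mod 17).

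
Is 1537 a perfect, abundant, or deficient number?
deficient

Proper divisors of 1537: sum = 1 + 29 + 53 = 83
Since 83 < 1537, 1537 is deficient.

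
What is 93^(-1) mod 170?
117

gcd(93, 170) = 1, so the inverse exists.
Extended Euclidean algorithm on (170, 93):
170 = 1 × 93 + 77  ⟹  77 = (1)·170 + (-1)·93
93 = 1 × 77 + 16  ⟹  16 = (-1)·170 + (2)·93
77 = 4 × 16 + 13  ⟹  13 = (5)·170 + (-9)·93
16 = 1 × 13 + 3  ⟹  3 = (-6)·170 + (11)·93
13 = 4 × 3 + 1  ⟹  1 = (29)·170 + (-53)·93
So (-53)·93 ≡ 1 (mod 170), i.e. 93^(-1) ≡ -53 ≡ 117 (mod 170).
Check: 93 × 117 = 10881 ≡ 1 (mod 170)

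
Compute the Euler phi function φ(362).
180

362 = 2 × 181
φ(n) = n × ∏(1 - 1/p) for each prime p dividing n
φ(362) = 362 × (1 - 1/2) × (1 - 1/181) = 180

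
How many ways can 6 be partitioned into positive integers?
11

p(n) counts ways to write n as a sum of positive integers (order ignored).
Examples: 6; 5 + 1; 4 + 2; 4 + 1 + 1; 3 + 3; ... (11 total)
p(6) = 11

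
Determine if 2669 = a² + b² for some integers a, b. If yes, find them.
13² + 50² (a=13, b=50)

Factorization: 2669 = 17 × 157
By Fermat: n is sum of two squares iff every prime p ≡ 3 (mod 4) appears to even power.
All primes ≡ 3 (mod 4) appear to even power.
Search a = 0, 1, 2, … for 2669 - a² a perfect square: first hit at a = 13: 2669 - 169 = 2500 = 50².
2669 = 13² + 50² = 169 + 2500 ✓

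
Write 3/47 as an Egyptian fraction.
1/16 + 1/752

Greedy algorithm:
3/47: ceiling(47/3) = 16, use 1/16
1/752: ceiling(752/1) = 752, use 1/752
Result: 3/47 = 1/16 + 1/752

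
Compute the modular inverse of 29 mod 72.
5

gcd(29, 72) = 1, so the inverse exists.
Extended Euclidean algorithm on (72, 29):
72 = 2 × 29 + 14  ⟹  14 = (1)·72 + (-2)·29
29 = 2 × 14 + 1  ⟹  1 = (-2)·72 + (5)·29
So (5)·29 ≡ 1 (mod 72), i.e. 29^(-1) ≡ 5 (mod 72).
Check: 29 × 5 = 145 ≡ 1 (mod 72)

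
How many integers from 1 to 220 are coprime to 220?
80

220 = 2^2 × 5 × 11
φ(n) = n × ∏(1 - 1/p) for each prime p dividing n
φ(220) = 220 × (1 - 1/2) × (1 - 1/5) × (1 - 1/11) = 80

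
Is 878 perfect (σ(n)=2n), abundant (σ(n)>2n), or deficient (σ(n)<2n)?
deficient

Proper divisors of 878: sum = 1 + 2 + 439 = 442
Since 442 < 878, 878 is deficient.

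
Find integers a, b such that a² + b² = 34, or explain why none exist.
3² + 5² (a=3, b=5)

Factorization: 34 = 2 × 17
By Fermat: n is sum of two squares iff every prime p ≡ 3 (mod 4) appears to even power.
All primes ≡ 3 (mod 4) appear to even power.
Search a = 0, 1, 2, … for 34 - a² a perfect square: first hit at a = 3: 34 - 9 = 25 = 5².
34 = 3² + 5² = 9 + 25 ✓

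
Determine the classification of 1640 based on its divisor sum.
abundant

Proper divisors of 1640: sum = 1 + 2 + 4 + 5 + 8 + 10 + 20 + 40 + 41 + 82 + 164 + 205 + 328 + 410 + 820 = 2140
Since 2140 > 1640, 1640 is abundant.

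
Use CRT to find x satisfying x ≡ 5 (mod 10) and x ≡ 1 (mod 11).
45

Using Chinese Remainder Theorem:
M = 10 × 11 = 110
M1 = 11, M2 = 10
y1 = 11^(-1) mod 10 = 1
y2 = 10^(-1) mod 11 = 10
x = (5×11×1 + 1×10×10) mod 110 = 45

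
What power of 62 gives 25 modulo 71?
28

Baby-step giant-step with step n = ⌈√71⌉ = 9.
Baby steps 62^j mod 71 (j:value) for j=0..8: 0:1, 1:62, 2:10, 3:52, 4:29, 5:23, 6:6, 7:17, 8:60.
Giant-step multiplier: 62^(-9) ≡ 62^(70-9) = 62^61 ≡ 33 (mod 71).
Giant steps γ_i = 25·33^i mod 71: γ_0=25, γ_1=44, γ_2=32, γ_3=62 (in table at j=1).
x = i·n + j = 3·9 + 1 = 28.
Check: 62^28 ≡ 25 (mod 71).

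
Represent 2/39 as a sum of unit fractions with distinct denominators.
1/20 + 1/780

Greedy algorithm:
2/39: ceiling(39/2) = 20, use 1/20
1/780: ceiling(780/1) = 780, use 1/780
Result: 2/39 = 1/20 + 1/780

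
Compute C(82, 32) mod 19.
0

Using Lucas' theorem:
Write n=82 and k=32 in base 19:
n in base 19: [4, 6]
k in base 19: [1, 13]
C(82,32) mod 19 = ∏ C(n_i, k_i) mod 19
Digit binomials (mod 19): C(4,1) = 4; C(6,13) = 0 (k_i > n_i)
Product: 4 × 0 = 0 ≡ 0 (mod 19)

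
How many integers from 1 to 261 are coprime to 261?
168

261 = 3^2 × 29
φ(n) = n × ∏(1 - 1/p) for each prime p dividing n
φ(261) = 261 × (1 - 1/3) × (1 - 1/29) = 168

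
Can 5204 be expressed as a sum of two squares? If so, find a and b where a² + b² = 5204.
50² + 52² (a=50, b=52)

Factorization: 5204 = 2^2 × 1301
By Fermat: n is sum of two squares iff every prime p ≡ 3 (mod 4) appears to even power.
All primes ≡ 3 (mod 4) appear to even power.
Search a = 0, 1, 2, … for 5204 - a² a perfect square: first hit at a = 50: 5204 - 2500 = 2704 = 52².
5204 = 50² + 52² = 2500 + 2704 ✓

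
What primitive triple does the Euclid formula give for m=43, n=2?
(1845, 172, 1853)

Euclid's formula: a = m² - n², b = 2mn, c = m² + n²
m = 43, n = 2
a = 43² - 2² = 1849 - 4 = 1845
b = 2 × 43 × 2 = 172
c = 43² + 2² = 1849 + 4 = 1853
Verification: 1845² + 172² = 3404025 + 29584 = 3433609 = 1853² ✓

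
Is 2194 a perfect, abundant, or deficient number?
deficient

Proper divisors of 2194: sum = 1 + 2 + 1097 = 1100
Since 1100 < 2194, 2194 is deficient.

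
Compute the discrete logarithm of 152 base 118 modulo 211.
209

Baby-step giant-step with step n = ⌈√211⌉ = 15.
Baby steps 118^j mod 211 (j:value) for j=0..14: 0:1, 1:118, 2:209, 3:186, 4:4, 5:50, 6:203, 7:111, 8:16, 9:200, 10:179, 11:22, 12:64, 13:167, 14:83.
Giant-step multiplier: 118^(-15) ≡ 118^(210-15) = 118^195 ≡ 12 (mod 211).
Giant steps γ_i = 152·12^i mod 211: γ_0=152, γ_1=136, γ_2=155, γ_3=172, γ_4=165, γ_5=81, γ_6=128, γ_7=59, γ_8=75, γ_9=56, γ_10=39, γ_11=46, γ_12=130, γ_13=83 (in table at j=14).
x = i·n + j = 13·15 + 14 = 209.
Check: 118^209 ≡ 152 (mod 211).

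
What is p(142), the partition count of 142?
18440293320

p(n) counts ways to write n as a sum of positive integers (order ignored).
Euler's pentagonal recurrence: p(k) = p(k-1) + p(k-2) - p(k-5) - p(k-7) + p(k-12) + p(k-15) - ... (offsets j(3j∓1)/2, signs ++--, p(0)=1, p(<0)=0).
DP table for k = 0..141: p(0)=1, p(1)=1, p(2)=2, p(3)=3, p(4)=5, p(5)=7, p(6)=11, p(7)=15, p(8)=22, p(9)=30, p(10)=42, p(11)=56, p(12)=77, p(13)=101, p(14)=135, p(15)=176, p(16)=231, p(17)=297, p(18)=385, p(19)=490, p(20)=627, p(21)=792, p(22)=1002, p(23)=1255, p(24)=1575, p(25)=1958, p(26)=2436, p(27)=3010, p(28)=3718, p(29)=4565, p(30)=5604, p(31)=6842, p(32)=8349, p(33)=10143, p(34)=12310, p(35)=14883, p(36)=17977, p(37)=21637, p(38)=26015, p(39)=31185, p(40)=37338, p(41)=44583, p(42)=53174, p(43)=63261, p(44)=75175, p(45)=89134, p(46)=105558, p(47)=124754, p(48)=147273, p(49)=173525, p(50)=204226, p(51)=239943, p(52)=281589, p(53)=329931, p(54)=386155, p(55)=451276, p(56)=526823, p(57)=614154, p(58)=715220, p(59)=831820, p(60)=966467, p(61)=1121505, p(62)=1300156, p(63)=1505499, p(64)=1741630, p(65)=2012558, p(66)=2323520, p(67)=2679689, p(68)=3087735, p(69)=3554345, p(70)=4087968, p(71)=4697205, p(72)=5392783, p(73)=6185689, p(74)=7089500, p(75)=8118264, p(76)=9289091, p(77)=10619863, p(78)=12132164, p(79)=13848650, p(80)=15796476, p(81)=18004327, p(82)=20506255, p(83)=23338469, p(84)=26543660, p(85)=30167357, p(86)=34262962, p(87)=38887673, p(88)=44108109, p(89)=49995925, p(90)=56634173, p(91)=64112359, p(92)=72533807, p(93)=82010177, p(94)=92669720, p(95)=104651419, p(96)=118114304, p(97)=133230930, p(98)=150198136, p(99)=169229875, p(100)=190569292, p(101)=214481126, p(102)=241265379, p(103)=271248950, p(104)=304801365, p(105)=342325709, p(106)=384276336, p(107)=431149389, p(108)=483502844, p(109)=541946240, p(110)=607163746, p(111)=679903203, p(112)=761002156, p(113)=851376628, p(114)=952050665, p(115)=1064144451, p(116)=1188908248, p(117)=1327710076, p(118)=1482074143, p(119)=1653668665, p(120)=1844349560, p(121)=2056148051, p(122)=2291320912, p(123)=2552338241, p(124)=2841940500, p(125)=3163127352, p(126)=3519222692, p(127)=3913864295, p(128)=4351078600, p(129)=4835271870, p(130)=5371315400, p(131)=5964539504, p(132)=6620830889, p(133)=7346629512, p(134)=8149040695, p(135)=9035836076, p(136)=10015581680, p(137)=11097645016, p(138)=12292341831, p(139)=13610949895, p(140)=15065878135, p(141)=16670689208.
Final step: p(142) = p(141) + p(140) - p(137) - p(135) + p(130) + p(127) - p(120) - p(116) + p(107) + p(102) - p(91) - p(85) + p(72) + p(65) - p(50) - p(42) + p(25) + p(16)
= 16670689208 + 15065878135 - 11097645016 - 9035836076 + 5371315400 + 3913864295 - 1844349560 - 1188908248 + 431149389 + 241265379 - 64112359 - 30167357 + 5392783 + 2012558 - 204226 - 53174 + 1958 + 231
= 18440293320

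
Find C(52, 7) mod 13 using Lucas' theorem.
0

Using Lucas' theorem:
Write n=52 and k=7 in base 13:
n in base 13: [4, 0]
k in base 13: [0, 7]
C(52,7) mod 13 = ∏ C(n_i, k_i) mod 13
Digit binomials (mod 13): C(4,0) = 1; C(0,7) = 0 (k_i > n_i)
Product: 1 × 0 = 0 ≡ 0 (mod 13)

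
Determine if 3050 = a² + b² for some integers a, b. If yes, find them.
5² + 55² (a=5, b=55)

Factorization: 3050 = 2 × 5^2 × 61
By Fermat: n is sum of two squares iff every prime p ≡ 3 (mod 4) appears to even power.
All primes ≡ 3 (mod 4) appear to even power.
Search a = 0, 1, 2, … for 3050 - a² a perfect square: first hit at a = 5: 3050 - 25 = 3025 = 55².
3050 = 5² + 55² = 25 + 3025 ✓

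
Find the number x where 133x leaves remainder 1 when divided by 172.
97

gcd(133, 172) = 1, so the inverse exists.
Extended Euclidean algorithm on (172, 133):
172 = 1 × 133 + 39  ⟹  39 = (1)·172 + (-1)·133
133 = 3 × 39 + 16  ⟹  16 = (-3)·172 + (4)·133
39 = 2 × 16 + 7  ⟹  7 = (7)·172 + (-9)·133
16 = 2 × 7 + 2  ⟹  2 = (-17)·172 + (22)·133
7 = 3 × 2 + 1  ⟹  1 = (58)·172 + (-75)·133
So (-75)·133 ≡ 1 (mod 172), i.e. 133^(-1) ≡ -75 ≡ 97 (mod 172).
Check: 133 × 97 = 12901 ≡ 1 (mod 172)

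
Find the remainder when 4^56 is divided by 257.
1

Repeated squaring. Binary of 56 = 111000.
4^1 ≡ 4 (mod 257); 4^2 ≡ 16 (mod 257); 4^4 ≡ 256 (mod 257); 4^8 ≡ 1 (mod 257); 4^16 ≡ 1 (mod 257); 4^32 ≡ 1 (mod 257)
4^56 = 4^8 × 4^16 × 4^32 ≡ 1 (mod 257)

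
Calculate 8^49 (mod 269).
147

Repeated squaring. Binary of 49 = 110001.
8^1 ≡ 8 (mod 269); 8^2 ≡ 64 (mod 269); 8^4 ≡ 61 (mod 269); 8^8 ≡ 224 (mod 269); 8^16 ≡ 142 (mod 269); 8^32 ≡ 258 (mod 269)
8^49 = 8^1 × 8^16 × 8^32 ≡ 147 (mod 269)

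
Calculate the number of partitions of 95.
104651419

p(n) counts ways to write n as a sum of positive integers (order ignored).
Euler's pentagonal recurrence: p(k) = p(k-1) + p(k-2) - p(k-5) - p(k-7) + p(k-12) + p(k-15) - ... (offsets j(3j∓1)/2, signs ++--, p(0)=1, p(<0)=0).
DP table for k = 0..94: p(0)=1, p(1)=1, p(2)=2, p(3)=3, p(4)=5, p(5)=7, p(6)=11, p(7)=15, p(8)=22, p(9)=30, p(10)=42, p(11)=56, p(12)=77, p(13)=101, p(14)=135, p(15)=176, p(16)=231, p(17)=297, p(18)=385, p(19)=490, p(20)=627, p(21)=792, p(22)=1002, p(23)=1255, p(24)=1575, p(25)=1958, p(26)=2436, p(27)=3010, p(28)=3718, p(29)=4565, p(30)=5604, p(31)=6842, p(32)=8349, p(33)=10143, p(34)=12310, p(35)=14883, p(36)=17977, p(37)=21637, p(38)=26015, p(39)=31185, p(40)=37338, p(41)=44583, p(42)=53174, p(43)=63261, p(44)=75175, p(45)=89134, p(46)=105558, p(47)=124754, p(48)=147273, p(49)=173525, p(50)=204226, p(51)=239943, p(52)=281589, p(53)=329931, p(54)=386155, p(55)=451276, p(56)=526823, p(57)=614154, p(58)=715220, p(59)=831820, p(60)=966467, p(61)=1121505, p(62)=1300156, p(63)=1505499, p(64)=1741630, p(65)=2012558, p(66)=2323520, p(67)=2679689, p(68)=3087735, p(69)=3554345, p(70)=4087968, p(71)=4697205, p(72)=5392783, p(73)=6185689, p(74)=7089500, p(75)=8118264, p(76)=9289091, p(77)=10619863, p(78)=12132164, p(79)=13848650, p(80)=15796476, p(81)=18004327, p(82)=20506255, p(83)=23338469, p(84)=26543660, p(85)=30167357, p(86)=34262962, p(87)=38887673, p(88)=44108109, p(89)=49995925, p(90)=56634173, p(91)=64112359, p(92)=72533807, p(93)=82010177, p(94)=92669720.
Final step: p(95) = p(94) + p(93) - p(90) - p(88) + p(83) + p(80) - p(73) - p(69) + p(60) + p(55) - p(44) - p(38) + p(25) + p(18) - p(3)
= 92669720 + 82010177 - 56634173 - 44108109 + 23338469 + 15796476 - 6185689 - 3554345 + 966467 + 451276 - 75175 - 26015 + 1958 + 385 - 3
= 104651419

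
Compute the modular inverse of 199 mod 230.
89

gcd(199, 230) = 1, so the inverse exists.
Extended Euclidean algorithm on (230, 199):
230 = 1 × 199 + 31  ⟹  31 = (1)·230 + (-1)·199
199 = 6 × 31 + 13  ⟹  13 = (-6)·230 + (7)·199
31 = 2 × 13 + 5  ⟹  5 = (13)·230 + (-15)·199
13 = 2 × 5 + 3  ⟹  3 = (-32)·230 + (37)·199
5 = 1 × 3 + 2  ⟹  2 = (45)·230 + (-52)·199
3 = 1 × 2 + 1  ⟹  1 = (-77)·230 + (89)·199
So (89)·199 ≡ 1 (mod 230), i.e. 199^(-1) ≡ 89 (mod 230).
Check: 199 × 89 = 17711 ≡ 1 (mod 230)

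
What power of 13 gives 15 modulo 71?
66

Baby-step giant-step with step n = ⌈√71⌉ = 9.
Baby steps 13^j mod 71 (j:value) for j=0..8: 0:1, 1:13, 2:27, 3:67, 4:19, 5:34, 6:16, 7:66, 8:6.
Giant-step multiplier: 13^(-9) ≡ 13^(70-9) = 13^61 ≡ 61 (mod 71).
Giant steps γ_i = 15·61^i mod 71: γ_0=15, γ_1=63, γ_2=9, γ_3=52, γ_4=48, γ_5=17, γ_6=43, γ_7=67 (in table at j=3).
x = i·n + j = 7·9 + 3 = 66.
Check: 13^66 ≡ 15 (mod 71).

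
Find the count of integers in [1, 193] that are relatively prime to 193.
192

193 = 193
φ(n) = n × ∏(1 - 1/p) for each prime p dividing n
φ(193) = 193 × (1 - 1/193) = 192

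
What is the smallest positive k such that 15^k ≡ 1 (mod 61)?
15

61 is prime, so ord(15) divides φ(61) = 60.
Divisors of 60: 1, 2, 3, 4, 5, 6, 10, 12, 15, 20, 30, 60.
Repeated squaring: 15^1 ≡ 15, 15^2 ≡ 42, 15^4 ≡ 56, 15^8 ≡ 25, 15^16 ≡ 15, 15^32 ≡ 42 (mod 61).
Test 15^d mod 61 for each divisor d in increasing order:
15^1 ≡ 15
15^2 ≡ 42
15^3 = 15^2·15^1 ≡ 20
15^4 ≡ 56
15^5 = 15^4·15^1 ≡ 47
15^6 = 15^4·15^2 ≡ 34
15^10 = 15^8·15^2 ≡ 13
15^12 = 15^8·15^4 ≡ 58
15^15 = 15^8·15^4·15^2·15^1 ≡ 1  ← first divisor giving 1
The order is 15.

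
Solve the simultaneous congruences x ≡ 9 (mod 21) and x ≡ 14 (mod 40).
534

Using Chinese Remainder Theorem:
M = 21 × 40 = 840
M1 = 40, M2 = 21
y1 = 40^(-1) mod 21 = 10
y2 = 21^(-1) mod 40 = 21
x = (9×40×10 + 14×21×21) mod 840 = 534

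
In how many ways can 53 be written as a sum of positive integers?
329931

p(n) counts ways to write n as a sum of positive integers (order ignored).
Euler's pentagonal recurrence: p(k) = p(k-1) + p(k-2) - p(k-5) - p(k-7) + p(k-12) + p(k-15) - ... (offsets j(3j∓1)/2, signs ++--, p(0)=1, p(<0)=0).
DP table for k = 0..52: p(0)=1, p(1)=1, p(2)=2, p(3)=3, p(4)=5, p(5)=7, p(6)=11, p(7)=15, p(8)=22, p(9)=30, p(10)=42, p(11)=56, p(12)=77, p(13)=101, p(14)=135, p(15)=176, p(16)=231, p(17)=297, p(18)=385, p(19)=490, p(20)=627, p(21)=792, p(22)=1002, p(23)=1255, p(24)=1575, p(25)=1958, p(26)=2436, p(27)=3010, p(28)=3718, p(29)=4565, p(30)=5604, p(31)=6842, p(32)=8349, p(33)=10143, p(34)=12310, p(35)=14883, p(36)=17977, p(37)=21637, p(38)=26015, p(39)=31185, p(40)=37338, p(41)=44583, p(42)=53174, p(43)=63261, p(44)=75175, p(45)=89134, p(46)=105558, p(47)=124754, p(48)=147273, p(49)=173525, p(50)=204226, p(51)=239943, p(52)=281589.
Final step: p(53) = p(52) + p(51) - p(48) - p(46) + p(41) + p(38) - p(31) - p(27) + p(18) + p(13) - p(2)
= 281589 + 239943 - 147273 - 105558 + 44583 + 26015 - 6842 - 3010 + 385 + 101 - 2
= 329931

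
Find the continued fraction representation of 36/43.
[0; 1, 5, 7]

Euclidean algorithm steps:
36 = 0 × 43 + 36
43 = 1 × 36 + 7
36 = 5 × 7 + 1
7 = 7 × 1 + 0
Continued fraction: [0; 1, 5, 7]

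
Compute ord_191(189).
190

191 is prime, so ord(189) divides φ(191) = 190.
Divisors of 190: 1, 2, 5, 10, 19, 38, 95, 190.
Repeated squaring: 189^1 ≡ 189, 189^2 ≡ 4, 189^4 ≡ 16, 189^8 ≡ 65, 189^16 ≡ 23, 189^32 ≡ 147, 189^64 ≡ 26, 189^128 ≡ 103 (mod 191).
Test 189^d mod 191 for each divisor d in increasing order:
189^1 ≡ 189
189^2 ≡ 4
189^5 = 189^4·189^1 ≡ 159
189^10 = 189^8·189^2 ≡ 69
189^19 = 189^16·189^2·189^1 ≡ 7
189^38 = 189^32·189^4·189^2 ≡ 49
189^95 = 189^64·189^16·189^8·189^4·189^2·189^1 ≡ 190
189^190 = 189^128·189^32·189^16·189^8·189^4·189^2 ≡ 1  ← first divisor giving 1
The order is 190.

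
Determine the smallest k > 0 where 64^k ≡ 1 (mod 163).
27

163 is prime, so ord(64) divides φ(163) = 162.
Divisors of 162: 1, 2, 3, 6, 9, 18, 27, 54, 81, 162.
Repeated squaring: 64^1 ≡ 64, 64^2 ≡ 21, 64^4 ≡ 115, 64^8 ≡ 22, 64^16 ≡ 158, 64^32 ≡ 25, 64^64 ≡ 136, 64^128 ≡ 77 (mod 163).
Test 64^d mod 163 for each divisor d in increasing order:
64^1 ≡ 64
64^2 ≡ 21
64^3 = 64^2·64^1 ≡ 40
64^6 = 64^4·64^2 ≡ 133
64^9 = 64^8·64^1 ≡ 104
64^18 = 64^16·64^2 ≡ 58
64^27 = 64^16·64^8·64^2·64^1 ≡ 1  ← first divisor giving 1
The order is 27.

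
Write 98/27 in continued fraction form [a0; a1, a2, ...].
[3; 1, 1, 1, 2, 3]

Euclidean algorithm steps:
98 = 3 × 27 + 17
27 = 1 × 17 + 10
17 = 1 × 10 + 7
10 = 1 × 7 + 3
7 = 2 × 3 + 1
3 = 3 × 1 + 0
Continued fraction: [3; 1, 1, 1, 2, 3]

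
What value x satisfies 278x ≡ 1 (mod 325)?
242

gcd(278, 325) = 1, so the inverse exists.
Extended Euclidean algorithm on (325, 278):
325 = 1 × 278 + 47  ⟹  47 = (1)·325 + (-1)·278
278 = 5 × 47 + 43  ⟹  43 = (-5)·325 + (6)·278
47 = 1 × 43 + 4  ⟹  4 = (6)·325 + (-7)·278
43 = 10 × 4 + 3  ⟹  3 = (-65)·325 + (76)·278
4 = 1 × 3 + 1  ⟹  1 = (71)·325 + (-83)·278
So (-83)·278 ≡ 1 (mod 325), i.e. 278^(-1) ≡ -83 ≡ 242 (mod 325).
Check: 278 × 242 = 67276 ≡ 1 (mod 325)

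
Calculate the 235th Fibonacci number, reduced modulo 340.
305

Matrix identity: Q^n = [[F_(n+1), F_n], [F_n, F_(n-1)]] with Q = [[1,1],[1,0]].
n = 235 = 11101011₂. Square-and-multiply, entries mod 340:
Q^1 = [[1,1],[1,0]]
Q^3 = (Q^1)²·Q = [[3,2],[2,1]]
Q^7 = (Q^3)²·Q = [[21,13],[13,8]]
Q^14 = (Q^7)² = [[270,37],[37,233]]
Q^29 = (Q^14)²·Q = [[60,149],[149,251]]
Q^58 = (Q^29)² = [[301,99],[99,202]]
Q^117 = (Q^58)²·Q = [[259,102],[102,157]]
Q^235 = (Q^117)²·Q = [[237,305],[305,272]]
F_235 mod 340 = Q^235[0][1] = 305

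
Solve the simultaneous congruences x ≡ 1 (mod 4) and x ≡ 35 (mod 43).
121

Using Chinese Remainder Theorem:
M = 4 × 43 = 172
M1 = 43, M2 = 4
y1 = 43^(-1) mod 4 = 3
y2 = 4^(-1) mod 43 = 11
x = (1×43×3 + 35×4×11) mod 172 = 121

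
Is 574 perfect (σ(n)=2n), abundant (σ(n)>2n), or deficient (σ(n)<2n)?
deficient

Proper divisors of 574: sum = 1 + 2 + 7 + 14 + 41 + 82 + 287 = 434
Since 434 < 574, 574 is deficient.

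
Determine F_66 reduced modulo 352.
184

Matrix identity: Q^n = [[F_(n+1), F_n], [F_n, F_(n-1)]] with Q = [[1,1],[1,0]].
n = 66 = 1000010₂. Square-and-multiply, entries mod 352:
Q^1 = [[1,1],[1,0]]
Q^2 = (Q^1)² = [[2,1],[1,1]]
Q^4 = (Q^2)² = [[5,3],[3,2]]
Q^8 = (Q^4)² = [[34,21],[21,13]]
Q^16 = (Q^8)² = [[189,283],[283,258]]
Q^33 = (Q^16)²·Q = [[135,2],[2,133]]
Q^66 = (Q^33)² = [[277,184],[184,93]]
F_66 mod 352 = Q^66[0][1] = 184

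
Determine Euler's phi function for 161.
132

161 = 7 × 23
φ(n) = n × ∏(1 - 1/p) for each prime p dividing n
φ(161) = 161 × (1 - 1/7) × (1 - 1/23) = 132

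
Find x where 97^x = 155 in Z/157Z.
141

Baby-step giant-step with step n = ⌈√157⌉ = 13.
Baby steps 97^j mod 157 (j:value) for j=0..12: 0:1, 1:97, 2:146, 3:32, 4:121, 5:119, 6:82, 7:104, 8:40, 9:112, 10:31, 11:24, 12:130.
Giant-step multiplier: 97^(-13) ≡ 97^(156-13) = 97^143 ≡ 22 (mod 157).
Giant steps γ_i = 155·22^i mod 157: γ_0=155, γ_1=113, γ_2=131, γ_3=56, γ_4=133, γ_5=100, γ_6=2, γ_7=44, γ_8=26, γ_9=101, γ_10=24 (in table at j=11).
x = i·n + j = 10·13 + 11 = 141.
Check: 97^141 ≡ 155 (mod 157).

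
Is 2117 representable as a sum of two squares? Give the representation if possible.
1² + 46² (a=1, b=46)

Factorization: 2117 = 29 × 73
By Fermat: n is sum of two squares iff every prime p ≡ 3 (mod 4) appears to even power.
All primes ≡ 3 (mod 4) appear to even power.
Search a = 0, 1, 2, … for 2117 - a² a perfect square: first hit at a = 1: 2117 - 1 = 2116 = 46².
2117 = 1² + 46² = 1 + 2116 ✓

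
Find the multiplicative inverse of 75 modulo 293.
168

gcd(75, 293) = 1, so the inverse exists.
Extended Euclidean algorithm on (293, 75):
293 = 3 × 75 + 68  ⟹  68 = (1)·293 + (-3)·75
75 = 1 × 68 + 7  ⟹  7 = (-1)·293 + (4)·75
68 = 9 × 7 + 5  ⟹  5 = (10)·293 + (-39)·75
7 = 1 × 5 + 2  ⟹  2 = (-11)·293 + (43)·75
5 = 2 × 2 + 1  ⟹  1 = (32)·293 + (-125)·75
So (-125)·75 ≡ 1 (mod 293), i.e. 75^(-1) ≡ -125 ≡ 168 (mod 293).
Check: 75 × 168 = 12600 ≡ 1 (mod 293)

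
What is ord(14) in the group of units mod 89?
88

89 is prime, so ord(14) divides φ(89) = 88.
Divisors of 88: 1, 2, 4, 8, 11, 22, 44, 88.
Repeated squaring: 14^1 ≡ 14, 14^2 ≡ 18, 14^4 ≡ 57, 14^8 ≡ 45, 14^16 ≡ 67, 14^32 ≡ 39, 14^64 ≡ 8 (mod 89).
Test 14^d mod 89 for each divisor d in increasing order:
14^1 ≡ 14
14^2 ≡ 18
14^4 ≡ 57
14^8 ≡ 45
14^11 = 14^8·14^2·14^1 ≡ 37
14^22 = 14^16·14^4·14^2 ≡ 34
14^44 = 14^32·14^8·14^4 ≡ 88
14^88 = 14^64·14^16·14^8 ≡ 1  ← first divisor giving 1
The order is 88.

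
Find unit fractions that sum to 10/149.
1/15 + 1/2235

Greedy algorithm:
10/149: ceiling(149/10) = 15, use 1/15
1/2235: ceiling(2235/1) = 2235, use 1/2235
Result: 10/149 = 1/15 + 1/2235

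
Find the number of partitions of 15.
176

p(n) counts ways to write n as a sum of positive integers (order ignored).
Euler's pentagonal recurrence: p(k) = p(k-1) + p(k-2) - p(k-5) - p(k-7) + p(k-12) + p(k-15) - ... (offsets j(3j∓1)/2, signs ++--, p(0)=1, p(<0)=0).
DP table for k = 0..14: p(0)=1, p(1)=1, p(2)=2, p(3)=3, p(4)=5, p(5)=7, p(6)=11, p(7)=15, p(8)=22, p(9)=30, p(10)=42, p(11)=56, p(12)=77, p(13)=101, p(14)=135.
Final step: p(15) = p(14) + p(13) - p(10) - p(8) + p(3) + p(0)
= 135 + 101 - 42 - 22 + 3 + 1
= 176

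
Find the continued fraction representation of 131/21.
[6; 4, 5]

Euclidean algorithm steps:
131 = 6 × 21 + 5
21 = 4 × 5 + 1
5 = 5 × 1 + 0
Continued fraction: [6; 4, 5]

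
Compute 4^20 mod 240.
16

Repeated squaring. Binary of 20 = 10100.
4^1 ≡ 4 (mod 240); 4^2 ≡ 16 (mod 240); 4^4 ≡ 16 (mod 240); 4^8 ≡ 16 (mod 240); 4^16 ≡ 16 (mod 240)
4^20 = 4^4 × 4^16 ≡ 16 (mod 240)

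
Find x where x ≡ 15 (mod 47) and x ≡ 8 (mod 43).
438

Using Chinese Remainder Theorem:
M = 47 × 43 = 2021
M1 = 43, M2 = 47
y1 = 43^(-1) mod 47 = 35
y2 = 47^(-1) mod 43 = 11
x = (15×43×35 + 8×47×11) mod 2021 = 438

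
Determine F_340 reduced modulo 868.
675

Matrix identity: Q^n = [[F_(n+1), F_n], [F_n, F_(n-1)]] with Q = [[1,1],[1,0]].
n = 340 = 101010100₂. Square-and-multiply, entries mod 868:
Q^1 = [[1,1],[1,0]]
Q^2 = (Q^1)² = [[2,1],[1,1]]
Q^5 = (Q^2)²·Q = [[8,5],[5,3]]
Q^10 = (Q^5)² = [[89,55],[55,34]]
Q^21 = (Q^10)²·Q = [[351,530],[530,689]]
Q^42 = (Q^21)² = [[481,20],[20,461]]
Q^85 = (Q^42)²·Q = [[617,5],[5,612]]
Q^170 = (Q^85)² = [[530,69],[69,461]]
Q^340 = (Q^170)² = [[89,675],[675,282]]
F_340 mod 868 = Q^340[0][1] = 675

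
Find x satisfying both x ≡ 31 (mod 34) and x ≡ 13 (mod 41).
915

Using Chinese Remainder Theorem:
M = 34 × 41 = 1394
M1 = 41, M2 = 34
y1 = 41^(-1) mod 34 = 5
y2 = 34^(-1) mod 41 = 35
x = (31×41×5 + 13×34×35) mod 1394 = 915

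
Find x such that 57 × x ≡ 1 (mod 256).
9

gcd(57, 256) = 1, so the inverse exists.
Extended Euclidean algorithm on (256, 57):
256 = 4 × 57 + 28  ⟹  28 = (1)·256 + (-4)·57
57 = 2 × 28 + 1  ⟹  1 = (-2)·256 + (9)·57
So (9)·57 ≡ 1 (mod 256), i.e. 57^(-1) ≡ 9 (mod 256).
Check: 57 × 9 = 513 ≡ 1 (mod 256)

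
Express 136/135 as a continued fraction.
[1; 135]

Euclidean algorithm steps:
136 = 1 × 135 + 1
135 = 135 × 1 + 0
Continued fraction: [1; 135]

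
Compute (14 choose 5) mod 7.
0

Using Lucas' theorem:
Write n=14 and k=5 in base 7:
n in base 7: [2, 0]
k in base 7: [0, 5]
C(14,5) mod 7 = ∏ C(n_i, k_i) mod 7
Digit binomials (mod 7): C(2,0) = 1; C(0,5) = 0 (k_i > n_i)
Product: 1 × 0 = 0 ≡ 0 (mod 7)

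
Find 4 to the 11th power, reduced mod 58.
34

Repeated squaring. Binary of 11 = 1011.
4^1 ≡ 4 (mod 58); 4^2 ≡ 16 (mod 58); 4^4 ≡ 24 (mod 58); 4^8 ≡ 54 (mod 58)
4^11 = 4^1 × 4^2 × 4^8 ≡ 34 (mod 58)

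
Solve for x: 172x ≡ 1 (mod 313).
202

gcd(172, 313) = 1, so the inverse exists.
Extended Euclidean algorithm on (313, 172):
313 = 1 × 172 + 141  ⟹  141 = (1)·313 + (-1)·172
172 = 1 × 141 + 31  ⟹  31 = (-1)·313 + (2)·172
141 = 4 × 31 + 17  ⟹  17 = (5)·313 + (-9)·172
31 = 1 × 17 + 14  ⟹  14 = (-6)·313 + (11)·172
17 = 1 × 14 + 3  ⟹  3 = (11)·313 + (-20)·172
14 = 4 × 3 + 2  ⟹  2 = (-50)·313 + (91)·172
3 = 1 × 2 + 1  ⟹  1 = (61)·313 + (-111)·172
So (-111)·172 ≡ 1 (mod 313), i.e. 172^(-1) ≡ -111 ≡ 202 (mod 313).
Check: 172 × 202 = 34744 ≡ 1 (mod 313)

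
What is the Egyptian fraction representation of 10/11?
1/2 + 1/3 + 1/14 + 1/231

Greedy algorithm:
10/11: ceiling(11/10) = 2, use 1/2
9/22: ceiling(22/9) = 3, use 1/3
5/66: ceiling(66/5) = 14, use 1/14
1/231: ceiling(231/1) = 231, use 1/231
Result: 10/11 = 1/2 + 1/3 + 1/14 + 1/231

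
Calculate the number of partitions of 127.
3913864295

p(n) counts ways to write n as a sum of positive integers (order ignored).
Euler's pentagonal recurrence: p(k) = p(k-1) + p(k-2) - p(k-5) - p(k-7) + p(k-12) + p(k-15) - ... (offsets j(3j∓1)/2, signs ++--, p(0)=1, p(<0)=0).
DP table for k = 0..126: p(0)=1, p(1)=1, p(2)=2, p(3)=3, p(4)=5, p(5)=7, p(6)=11, p(7)=15, p(8)=22, p(9)=30, p(10)=42, p(11)=56, p(12)=77, p(13)=101, p(14)=135, p(15)=176, p(16)=231, p(17)=297, p(18)=385, p(19)=490, p(20)=627, p(21)=792, p(22)=1002, p(23)=1255, p(24)=1575, p(25)=1958, p(26)=2436, p(27)=3010, p(28)=3718, p(29)=4565, p(30)=5604, p(31)=6842, p(32)=8349, p(33)=10143, p(34)=12310, p(35)=14883, p(36)=17977, p(37)=21637, p(38)=26015, p(39)=31185, p(40)=37338, p(41)=44583, p(42)=53174, p(43)=63261, p(44)=75175, p(45)=89134, p(46)=105558, p(47)=124754, p(48)=147273, p(49)=173525, p(50)=204226, p(51)=239943, p(52)=281589, p(53)=329931, p(54)=386155, p(55)=451276, p(56)=526823, p(57)=614154, p(58)=715220, p(59)=831820, p(60)=966467, p(61)=1121505, p(62)=1300156, p(63)=1505499, p(64)=1741630, p(65)=2012558, p(66)=2323520, p(67)=2679689, p(68)=3087735, p(69)=3554345, p(70)=4087968, p(71)=4697205, p(72)=5392783, p(73)=6185689, p(74)=7089500, p(75)=8118264, p(76)=9289091, p(77)=10619863, p(78)=12132164, p(79)=13848650, p(80)=15796476, p(81)=18004327, p(82)=20506255, p(83)=23338469, p(84)=26543660, p(85)=30167357, p(86)=34262962, p(87)=38887673, p(88)=44108109, p(89)=49995925, p(90)=56634173, p(91)=64112359, p(92)=72533807, p(93)=82010177, p(94)=92669720, p(95)=104651419, p(96)=118114304, p(97)=133230930, p(98)=150198136, p(99)=169229875, p(100)=190569292, p(101)=214481126, p(102)=241265379, p(103)=271248950, p(104)=304801365, p(105)=342325709, p(106)=384276336, p(107)=431149389, p(108)=483502844, p(109)=541946240, p(110)=607163746, p(111)=679903203, p(112)=761002156, p(113)=851376628, p(114)=952050665, p(115)=1064144451, p(116)=1188908248, p(117)=1327710076, p(118)=1482074143, p(119)=1653668665, p(120)=1844349560, p(121)=2056148051, p(122)=2291320912, p(123)=2552338241, p(124)=2841940500, p(125)=3163127352, p(126)=3519222692.
Final step: p(127) = p(126) + p(125) - p(122) - p(120) + p(115) + p(112) - p(105) - p(101) + p(92) + p(87) - p(76) - p(70) + p(57) + p(50) - p(35) - p(27) + p(10) + p(1)
= 3519222692 + 3163127352 - 2291320912 - 1844349560 + 1064144451 + 761002156 - 342325709 - 214481126 + 72533807 + 38887673 - 9289091 - 4087968 + 614154 + 204226 - 14883 - 3010 + 42 + 1
= 3913864295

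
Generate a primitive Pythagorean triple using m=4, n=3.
(7, 24, 25)

Euclid's formula: a = m² - n², b = 2mn, c = m² + n²
m = 4, n = 3
a = 4² - 3² = 16 - 9 = 7
b = 2 × 4 × 3 = 24
c = 4² + 3² = 16 + 9 = 25
Verification: 7² + 24² = 49 + 576 = 625 = 25² ✓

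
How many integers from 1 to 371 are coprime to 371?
312

371 = 7 × 53
φ(n) = n × ∏(1 - 1/p) for each prime p dividing n
φ(371) = 371 × (1 - 1/7) × (1 - 1/53) = 312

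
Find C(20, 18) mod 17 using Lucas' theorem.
3

Using Lucas' theorem:
Write n=20 and k=18 in base 17:
n in base 17: [1, 3]
k in base 17: [1, 1]
C(20,18) mod 17 = ∏ C(n_i, k_i) mod 17
Digit binomials (mod 17): C(1,1) = 1; C(3,1) = 3
Product: 1 × 3 = 3 ≡ 3 (mod 17)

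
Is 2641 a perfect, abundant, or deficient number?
deficient

Proper divisors of 2641: sum = 1 + 19 + 139 = 159
Since 159 < 2641, 2641 is deficient.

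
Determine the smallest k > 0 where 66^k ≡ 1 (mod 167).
83

167 is prime, so ord(66) divides φ(167) = 166.
Divisors of 166: 1, 2, 83, 166.
Repeated squaring: 66^1 ≡ 66, 66^2 ≡ 14, 66^4 ≡ 29, 66^8 ≡ 6, 66^16 ≡ 36, 66^32 ≡ 127, 66^64 ≡ 97, 66^128 ≡ 57 (mod 167).
Test 66^d mod 167 for each divisor d in increasing order:
66^1 ≡ 66
66^2 ≡ 14
66^83 = 66^64·66^16·66^2·66^1 ≡ 1  ← first divisor giving 1
The order is 83.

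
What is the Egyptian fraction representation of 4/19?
1/5 + 1/95

Greedy algorithm:
4/19: ceiling(19/4) = 5, use 1/5
1/95: ceiling(95/1) = 95, use 1/95
Result: 4/19 = 1/5 + 1/95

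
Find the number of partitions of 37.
21637

p(n) counts ways to write n as a sum of positive integers (order ignored).
Euler's pentagonal recurrence: p(k) = p(k-1) + p(k-2) - p(k-5) - p(k-7) + p(k-12) + p(k-15) - ... (offsets j(3j∓1)/2, signs ++--, p(0)=1, p(<0)=0).
DP table for k = 0..36: p(0)=1, p(1)=1, p(2)=2, p(3)=3, p(4)=5, p(5)=7, p(6)=11, p(7)=15, p(8)=22, p(9)=30, p(10)=42, p(11)=56, p(12)=77, p(13)=101, p(14)=135, p(15)=176, p(16)=231, p(17)=297, p(18)=385, p(19)=490, p(20)=627, p(21)=792, p(22)=1002, p(23)=1255, p(24)=1575, p(25)=1958, p(26)=2436, p(27)=3010, p(28)=3718, p(29)=4565, p(30)=5604, p(31)=6842, p(32)=8349, p(33)=10143, p(34)=12310, p(35)=14883, p(36)=17977.
Final step: p(37) = p(36) + p(35) - p(32) - p(30) + p(25) + p(22) - p(15) - p(11) + p(2)
= 17977 + 14883 - 8349 - 5604 + 1958 + 1002 - 176 - 56 + 2
= 21637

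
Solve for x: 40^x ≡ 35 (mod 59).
22

Baby-step giant-step with step n = ⌈√59⌉ = 8.
Baby steps 40^j mod 59 (j:value) for j=0..7: 0:1, 1:40, 2:7, 3:44, 4:49, 5:13, 6:48, 7:32.
Giant-step multiplier: 40^(-8) ≡ 40^(58-8) = 40^50 ≡ 36 (mod 59).
Giant steps γ_i = 35·36^i mod 59: γ_0=35, γ_1=21, γ_2=48 (in table at j=6).
x = i·n + j = 2·8 + 6 = 22.
Check: 40^22 ≡ 35 (mod 59).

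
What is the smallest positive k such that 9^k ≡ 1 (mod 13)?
3

13 is prime, so ord(9) divides φ(13) = 12.
Divisors of 12: 1, 2, 3, 4, 6, 12.
Repeated squaring: 9^1 ≡ 9, 9^2 ≡ 3, 9^4 ≡ 9, 9^8 ≡ 3 (mod 13).
Test 9^d mod 13 for each divisor d in increasing order:
9^1 ≡ 9
9^2 ≡ 3
9^3 = 9^2·9^1 ≡ 1  ← first divisor giving 1
The order is 3.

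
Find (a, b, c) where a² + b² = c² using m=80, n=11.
(6279, 1760, 6521)

Euclid's formula: a = m² - n², b = 2mn, c = m² + n²
m = 80, n = 11
a = 80² - 11² = 6400 - 121 = 6279
b = 2 × 80 × 11 = 1760
c = 80² + 11² = 6400 + 121 = 6521
Verification: 6279² + 1760² = 39425841 + 3097600 = 42523441 = 6521² ✓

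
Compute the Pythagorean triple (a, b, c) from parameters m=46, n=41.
(435, 3772, 3797)

Euclid's formula: a = m² - n², b = 2mn, c = m² + n²
m = 46, n = 41
a = 46² - 41² = 2116 - 1681 = 435
b = 2 × 46 × 41 = 3772
c = 46² + 41² = 2116 + 1681 = 3797
Verification: 435² + 3772² = 189225 + 14227984 = 14417209 = 3797² ✓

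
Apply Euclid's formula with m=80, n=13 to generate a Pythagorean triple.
(6231, 2080, 6569)

Euclid's formula: a = m² - n², b = 2mn, c = m² + n²
m = 80, n = 13
a = 80² - 13² = 6400 - 169 = 6231
b = 2 × 80 × 13 = 2080
c = 80² + 13² = 6400 + 169 = 6569
Verification: 6231² + 2080² = 38825361 + 4326400 = 43151761 = 6569² ✓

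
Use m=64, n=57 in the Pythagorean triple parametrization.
(847, 7296, 7345)

Euclid's formula: a = m² - n², b = 2mn, c = m² + n²
m = 64, n = 57
a = 64² - 57² = 4096 - 3249 = 847
b = 2 × 64 × 57 = 7296
c = 64² + 57² = 4096 + 3249 = 7345
Verification: 847² + 7296² = 717409 + 53231616 = 53949025 = 7345² ✓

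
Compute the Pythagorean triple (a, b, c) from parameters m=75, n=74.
(149, 11100, 11101)

Euclid's formula: a = m² - n², b = 2mn, c = m² + n²
m = 75, n = 74
a = 75² - 74² = 5625 - 5476 = 149
b = 2 × 75 × 74 = 11100
c = 75² + 74² = 5625 + 5476 = 11101
Verification: 149² + 11100² = 22201 + 123210000 = 123232201 = 11101² ✓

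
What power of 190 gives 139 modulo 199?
126

Baby-step giant-step with step n = ⌈√199⌉ = 15.
Baby steps 190^j mod 199 (j:value) for j=0..14: 0:1, 1:190, 2:81, 3:67, 4:193, 5:54, 6:111, 7:195, 8:36, 9:74, 10:130, 11:24, 12:182, 13:153, 14:16.
Giant-step multiplier: 190^(-15) ≡ 190^(198-15) = 190^183 ≡ 76 (mod 199).
Giant steps γ_i = 139·76^i mod 199: γ_0=139, γ_1=17, γ_2=98, γ_3=85, γ_4=92, γ_5=27, γ_6=62, γ_7=135, γ_8=111 (in table at j=6).
x = i·n + j = 8·15 + 6 = 126.
Check: 190^126 ≡ 139 (mod 199).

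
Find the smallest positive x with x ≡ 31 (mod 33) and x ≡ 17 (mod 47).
64

Using Chinese Remainder Theorem:
M = 33 × 47 = 1551
M1 = 47, M2 = 33
y1 = 47^(-1) mod 33 = 26
y2 = 33^(-1) mod 47 = 10
x = (31×47×26 + 17×33×10) mod 1551 = 64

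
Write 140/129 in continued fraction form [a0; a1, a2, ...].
[1; 11, 1, 2, 1, 2]

Euclidean algorithm steps:
140 = 1 × 129 + 11
129 = 11 × 11 + 8
11 = 1 × 8 + 3
8 = 2 × 3 + 2
3 = 1 × 2 + 1
2 = 2 × 1 + 0
Continued fraction: [1; 11, 1, 2, 1, 2]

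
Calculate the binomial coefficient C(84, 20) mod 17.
13

Using Lucas' theorem:
Write n=84 and k=20 in base 17:
n in base 17: [4, 16]
k in base 17: [1, 3]
C(84,20) mod 17 = ∏ C(n_i, k_i) mod 17
Digit binomials (mod 17): C(4,1) = 4; C(16,3) = 560 ≡ 16
Product: 4 × 16 = 64 ≡ 13 (mod 17)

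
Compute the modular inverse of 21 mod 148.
141

gcd(21, 148) = 1, so the inverse exists.
Extended Euclidean algorithm on (148, 21):
148 = 7 × 21 + 1  ⟹  1 = (1)·148 + (-7)·21
So (-7)·21 ≡ 1 (mod 148), i.e. 21^(-1) ≡ -7 ≡ 141 (mod 148).
Check: 21 × 141 = 2961 ≡ 1 (mod 148)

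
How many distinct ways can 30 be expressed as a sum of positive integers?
5604

p(n) counts ways to write n as a sum of positive integers (order ignored).
Euler's pentagonal recurrence: p(k) = p(k-1) + p(k-2) - p(k-5) - p(k-7) + p(k-12) + p(k-15) - ... (offsets j(3j∓1)/2, signs ++--, p(0)=1, p(<0)=0).
DP table for k = 0..29: p(0)=1, p(1)=1, p(2)=2, p(3)=3, p(4)=5, p(5)=7, p(6)=11, p(7)=15, p(8)=22, p(9)=30, p(10)=42, p(11)=56, p(12)=77, p(13)=101, p(14)=135, p(15)=176, p(16)=231, p(17)=297, p(18)=385, p(19)=490, p(20)=627, p(21)=792, p(22)=1002, p(23)=1255, p(24)=1575, p(25)=1958, p(26)=2436, p(27)=3010, p(28)=3718, p(29)=4565.
Final step: p(30) = p(29) + p(28) - p(25) - p(23) + p(18) + p(15) - p(8) - p(4)
= 4565 + 3718 - 1958 - 1255 + 385 + 176 - 22 - 5
= 5604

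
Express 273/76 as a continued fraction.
[3; 1, 1, 2, 4, 1, 2]

Euclidean algorithm steps:
273 = 3 × 76 + 45
76 = 1 × 45 + 31
45 = 1 × 31 + 14
31 = 2 × 14 + 3
14 = 4 × 3 + 2
3 = 1 × 2 + 1
2 = 2 × 1 + 0
Continued fraction: [3; 1, 1, 2, 4, 1, 2]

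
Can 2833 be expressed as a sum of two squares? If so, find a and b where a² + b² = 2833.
23² + 48² (a=23, b=48)

Factorization: 2833 = 2833
By Fermat: n is sum of two squares iff every prime p ≡ 3 (mod 4) appears to even power.
All primes ≡ 3 (mod 4) appear to even power.
Search a = 0, 1, 2, … for 2833 - a² a perfect square: first hit at a = 23: 2833 - 529 = 2304 = 48².
2833 = 23² + 48² = 529 + 2304 ✓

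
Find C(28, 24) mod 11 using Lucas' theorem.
4

Using Lucas' theorem:
Write n=28 and k=24 in base 11:
n in base 11: [2, 6]
k in base 11: [2, 2]
C(28,24) mod 11 = ∏ C(n_i, k_i) mod 11
Digit binomials (mod 11): C(2,2) = 1; C(6,2) = 15 ≡ 4
Product: 1 × 4 = 4 ≡ 4 (mod 11)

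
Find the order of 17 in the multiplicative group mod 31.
30

31 is prime, so ord(17) divides φ(31) = 30.
Divisors of 30: 1, 2, 3, 5, 6, 10, 15, 30.
Repeated squaring: 17^1 ≡ 17, 17^2 ≡ 10, 17^4 ≡ 7, 17^8 ≡ 18, 17^16 ≡ 14 (mod 31).
Test 17^d mod 31 for each divisor d in increasing order:
17^1 ≡ 17
17^2 ≡ 10
17^3 = 17^2·17^1 ≡ 15
17^5 = 17^4·17^1 ≡ 26
17^6 = 17^4·17^2 ≡ 8
17^10 = 17^8·17^2 ≡ 25
17^15 = 17^8·17^4·17^2·17^1 ≡ 30
17^30 = 17^16·17^8·17^4·17^2 ≡ 1  ← first divisor giving 1
The order is 30.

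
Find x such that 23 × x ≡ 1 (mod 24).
23

gcd(23, 24) = 1, so the inverse exists.
Extended Euclidean algorithm on (24, 23):
24 = 1 × 23 + 1  ⟹  1 = (1)·24 + (-1)·23
So (-1)·23 ≡ 1 (mod 24), i.e. 23^(-1) ≡ -1 ≡ 23 (mod 24).
Check: 23 × 23 = 529 ≡ 1 (mod 24)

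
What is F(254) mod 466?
225

Matrix identity: Q^n = [[F_(n+1), F_n], [F_n, F_(n-1)]] with Q = [[1,1],[1,0]].
n = 254 = 11111110₂. Square-and-multiply, entries mod 466:
Q^1 = [[1,1],[1,0]]
Q^3 = (Q^1)²·Q = [[3,2],[2,1]]
Q^7 = (Q^3)²·Q = [[21,13],[13,8]]
Q^15 = (Q^7)²·Q = [[55,144],[144,377]]
Q^31 = (Q^15)²·Q = [[225,461],[461,230]]
Q^63 = (Q^31)²·Q = [[377,322],[322,55]]
Q^127 = (Q^63)²·Q = [[1,231],[231,236]]
Q^254 = (Q^127)² = [[238,225],[225,13]]
F_254 mod 466 = Q^254[0][1] = 225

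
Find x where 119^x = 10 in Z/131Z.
63

Baby-step giant-step with step n = ⌈√131⌉ = 12.
Baby steps 119^j mod 131 (j:value) for j=0..11: 0:1, 1:119, 2:13, 3:106, 4:38, 5:68, 6:101, 7:98, 8:3, 9:95, 10:39, 11:56.
Giant-step multiplier: 119^(-12) ≡ 119^(130-12) = 119^118 ≡ 77 (mod 131).
Giant steps γ_i = 10·77^i mod 131: γ_0=10, γ_1=115, γ_2=78, γ_3=111, γ_4=32, γ_5=106 (in table at j=3).
x = i·n + j = 5·12 + 3 = 63.
Check: 119^63 ≡ 10 (mod 131).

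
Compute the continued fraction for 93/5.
[18; 1, 1, 2]

Euclidean algorithm steps:
93 = 18 × 5 + 3
5 = 1 × 3 + 2
3 = 1 × 2 + 1
2 = 2 × 1 + 0
Continued fraction: [18; 1, 1, 2]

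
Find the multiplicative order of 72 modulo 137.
17

137 is prime, so ord(72) divides φ(137) = 136.
Divisors of 136: 1, 2, 4, 8, 17, 34, 68, 136.
Repeated squaring: 72^1 ≡ 72, 72^2 ≡ 115, 72^4 ≡ 73, 72^8 ≡ 123, 72^16 ≡ 59, 72^32 ≡ 56, 72^64 ≡ 122, 72^128 ≡ 88 (mod 137).
Test 72^d mod 137 for each divisor d in increasing order:
72^1 ≡ 72
72^2 ≡ 115
72^4 ≡ 73
72^8 ≡ 123
72^17 = 72^16·72^1 ≡ 1  ← first divisor giving 1
The order is 17.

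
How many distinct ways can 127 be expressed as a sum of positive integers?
3913864295

p(n) counts ways to write n as a sum of positive integers (order ignored).
Euler's pentagonal recurrence: p(k) = p(k-1) + p(k-2) - p(k-5) - p(k-7) + p(k-12) + p(k-15) - ... (offsets j(3j∓1)/2, signs ++--, p(0)=1, p(<0)=0).
DP table for k = 0..126: p(0)=1, p(1)=1, p(2)=2, p(3)=3, p(4)=5, p(5)=7, p(6)=11, p(7)=15, p(8)=22, p(9)=30, p(10)=42, p(11)=56, p(12)=77, p(13)=101, p(14)=135, p(15)=176, p(16)=231, p(17)=297, p(18)=385, p(19)=490, p(20)=627, p(21)=792, p(22)=1002, p(23)=1255, p(24)=1575, p(25)=1958, p(26)=2436, p(27)=3010, p(28)=3718, p(29)=4565, p(30)=5604, p(31)=6842, p(32)=8349, p(33)=10143, p(34)=12310, p(35)=14883, p(36)=17977, p(37)=21637, p(38)=26015, p(39)=31185, p(40)=37338, p(41)=44583, p(42)=53174, p(43)=63261, p(44)=75175, p(45)=89134, p(46)=105558, p(47)=124754, p(48)=147273, p(49)=173525, p(50)=204226, p(51)=239943, p(52)=281589, p(53)=329931, p(54)=386155, p(55)=451276, p(56)=526823, p(57)=614154, p(58)=715220, p(59)=831820, p(60)=966467, p(61)=1121505, p(62)=1300156, p(63)=1505499, p(64)=1741630, p(65)=2012558, p(66)=2323520, p(67)=2679689, p(68)=3087735, p(69)=3554345, p(70)=4087968, p(71)=4697205, p(72)=5392783, p(73)=6185689, p(74)=7089500, p(75)=8118264, p(76)=9289091, p(77)=10619863, p(78)=12132164, p(79)=13848650, p(80)=15796476, p(81)=18004327, p(82)=20506255, p(83)=23338469, p(84)=26543660, p(85)=30167357, p(86)=34262962, p(87)=38887673, p(88)=44108109, p(89)=49995925, p(90)=56634173, p(91)=64112359, p(92)=72533807, p(93)=82010177, p(94)=92669720, p(95)=104651419, p(96)=118114304, p(97)=133230930, p(98)=150198136, p(99)=169229875, p(100)=190569292, p(101)=214481126, p(102)=241265379, p(103)=271248950, p(104)=304801365, p(105)=342325709, p(106)=384276336, p(107)=431149389, p(108)=483502844, p(109)=541946240, p(110)=607163746, p(111)=679903203, p(112)=761002156, p(113)=851376628, p(114)=952050665, p(115)=1064144451, p(116)=1188908248, p(117)=1327710076, p(118)=1482074143, p(119)=1653668665, p(120)=1844349560, p(121)=2056148051, p(122)=2291320912, p(123)=2552338241, p(124)=2841940500, p(125)=3163127352, p(126)=3519222692.
Final step: p(127) = p(126) + p(125) - p(122) - p(120) + p(115) + p(112) - p(105) - p(101) + p(92) + p(87) - p(76) - p(70) + p(57) + p(50) - p(35) - p(27) + p(10) + p(1)
= 3519222692 + 3163127352 - 2291320912 - 1844349560 + 1064144451 + 761002156 - 342325709 - 214481126 + 72533807 + 38887673 - 9289091 - 4087968 + 614154 + 204226 - 14883 - 3010 + 42 + 1
= 3913864295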